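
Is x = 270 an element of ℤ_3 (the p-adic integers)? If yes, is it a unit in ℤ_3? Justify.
x ∈ ℤ_3 but not a unit; v_3(x) = 3 > 0

ℤ_3 = {x ∈ ℚ_3 : v_3(x) ≥ 0} and ℤ_3^× = {x ∈ ℤ_3 : v_3(x) = 0}. Here v_3(270) = v_3(num) − v_3(den) = 3; compare against these criteria.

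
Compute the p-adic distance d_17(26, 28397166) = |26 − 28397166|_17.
d_17(26, 28397166) = 1/1419857

Step 1 — x − y = 26 − 28397166 = -28397140. Step 2 — v_17(-28397140) = 5 (factor: -28397140 = −(17^5 · 20); the sign does not affect v_p). Step 3 — |x − y|_17 = 17^{-5} = 1/1419857.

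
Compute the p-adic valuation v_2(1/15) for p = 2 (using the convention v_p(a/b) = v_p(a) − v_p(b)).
v_2(1/15) = 0

Factor powers of 2 from the numerator and denominator of the reduced fraction: 1 = 2^0 · 1 and 15 = 2^0 · 15. Apply v_p(a/b) = v_p(a) − v_p(b): v_2(1/15) = 0 − 0 = 0.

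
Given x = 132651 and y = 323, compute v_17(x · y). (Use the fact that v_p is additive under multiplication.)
v_17(42846273) = 4

v_p(x) = 3 (factor: 132651 = 17^3 · 27); v_p(y) = 1 (factor: 323 = 17^1 · 19). Additivity: v_p(xy) = v_p(x) + v_p(y) = 3 + 1 = 4. (Direct check: xy = 42846273 = 17^4 · (513).)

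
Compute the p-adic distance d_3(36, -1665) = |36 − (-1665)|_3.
d_3(36, -1665) = 1/243

Step 1 — x − y = 36 − (-1665) = 1701. Step 2 — v_3(1701) = 5 (factor: 1701 = (3^5 · 7); the sign does not affect v_p). Step 3 — |x − y|_3 = 3^{-5} = 1/243.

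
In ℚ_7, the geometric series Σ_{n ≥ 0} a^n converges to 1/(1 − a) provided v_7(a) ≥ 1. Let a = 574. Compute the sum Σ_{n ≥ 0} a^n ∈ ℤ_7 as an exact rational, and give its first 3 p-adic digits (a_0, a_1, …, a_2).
Σ a^n = 1/(1 − a) = -1/573;  first 3 digits = (1, 5, 1)

v_7(a) = 1 ≥ 1, so the series converges in ℤ_7 to 1/(1 − a) = 1/(1 − 574) = -1/573. Expand this rational in ℤ_7: compute digits iteratively via d_i = x_i mod 7, x_{i+1} = (x_i − d_i)/7. The first 3 digits are (1, 5, 1).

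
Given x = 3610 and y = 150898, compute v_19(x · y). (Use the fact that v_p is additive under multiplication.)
v_19(544741780) = 5

v_p(x) = 2 (factor: 3610 = 19^2 · 10); v_p(y) = 3 (factor: 150898 = 19^3 · 22). Additivity: v_p(xy) = v_p(x) + v_p(y) = 2 + 3 = 5. (Direct check: xy = 544741780 = 19^5 · (220).)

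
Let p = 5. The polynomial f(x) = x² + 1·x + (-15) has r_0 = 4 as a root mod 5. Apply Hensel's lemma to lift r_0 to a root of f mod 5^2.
r_1 = 9 (mod 25)

Hensel: r_{i+1} = r_i − f(r_i)·(f′(r_i))^{-1} mod 5^{i+2}, f′(x) = 2x + 1. Iterate:
  r_0 = 4 (mod 5)
  r_1 = 9 (mod 25)
Final: r = 9 satisfies f(r) ≡ 0 mod 5^2.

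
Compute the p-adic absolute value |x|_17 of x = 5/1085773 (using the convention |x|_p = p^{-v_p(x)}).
|5/1085773|_17 = 83521

Step 1 — compute v_17(x) by factoring powers of 17 out of the numerator and denominator: v_17(5/1085773) = -4. Step 2 — apply |x|_p = p^{-v_p(x)} = 17^{4} = 83521.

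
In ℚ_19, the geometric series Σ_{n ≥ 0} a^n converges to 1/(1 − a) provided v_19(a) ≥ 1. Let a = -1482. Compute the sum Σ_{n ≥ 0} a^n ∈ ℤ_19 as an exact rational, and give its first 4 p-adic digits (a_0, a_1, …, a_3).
Σ a^n = 1/(1 − a) = 1/1483;  first 4 digits = (1, 17, 18, 7)

v_19(a) = 1 ≥ 1, so the series converges in ℤ_19 to 1/(1 − a) = 1/(1 − (-1482)) = 1/1483. Expand this rational in ℤ_19: compute digits iteratively via d_i = x_i mod 19, x_{i+1} = (x_i − d_i)/19. The first 4 digits are (1, 17, 18, 7).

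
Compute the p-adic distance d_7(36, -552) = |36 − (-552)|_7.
d_7(36, -552) = 1/49

Step 1 — x − y = 36 − (-552) = 588. Step 2 — v_7(588) = 2 (factor: 588 = (7^2 · 12); the sign does not affect v_p). Step 3 — |x − y|_7 = 7^{-2} = 1/49.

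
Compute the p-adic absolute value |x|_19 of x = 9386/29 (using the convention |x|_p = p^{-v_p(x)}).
|9386/29|_19 = 1/361

Step 1 — compute v_19(x) by factoring powers of 19 out of the numerator and denominator: v_19(9386/29) = 2. Step 2 — apply |x|_p = p^{-v_p(x)} = 19^{-2} = 1/361.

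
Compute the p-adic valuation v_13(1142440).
v_13(1142440) = 4

v_13(n) is the largest exponent k such that 13^k divides n. Factor out: 1142440 = 13^4 · 40. (Sign doesn't affect v_p.) So v_13(1142440) = 4.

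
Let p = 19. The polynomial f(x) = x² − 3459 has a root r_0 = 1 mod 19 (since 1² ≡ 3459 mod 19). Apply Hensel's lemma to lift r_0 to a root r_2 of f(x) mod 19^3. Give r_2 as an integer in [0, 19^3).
r_2 = 5701 (mod 6859)

Hensel's recurrence: r_{i+1} = r_i − f(r_i)·(f′(r_i))^{-1} mod 19^{i+2}, with f′(x) = 2x. Iterate:
  r_0 = 1 (mod 19)
  r_1 = 286 (mod 361)
  r_2 = 5701 (mod 6859)
Final: r_2 = 5701, and one checks f(r_2) ≡ 0 mod 19^3.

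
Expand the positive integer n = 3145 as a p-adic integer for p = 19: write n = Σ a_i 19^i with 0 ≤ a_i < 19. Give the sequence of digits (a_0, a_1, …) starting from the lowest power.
(a_0, a_1, …) = (10, 13, 8)

Repeated division by 19 gives the digits low-to-high: 3145 = 10 + 13·19^1 + 8·19^2. Digit sequence: (10, 13, 8).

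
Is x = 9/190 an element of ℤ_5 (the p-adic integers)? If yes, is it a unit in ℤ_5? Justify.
x ∉ ℤ_5 (v_5(x) = -1 < 0)

ℤ_5 = {x ∈ ℚ_5 : v_5(x) ≥ 0} and ℤ_5^× = {x ∈ ℤ_5 : v_5(x) = 0}. Here v_5(9/190) = v_5(num) − v_5(den) = -1; compare against these criteria.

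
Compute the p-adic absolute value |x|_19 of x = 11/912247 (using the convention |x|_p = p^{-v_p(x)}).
|11/912247|_19 = 130321

Step 1 — compute v_19(x) by factoring powers of 19 out of the numerator and denominator: v_19(11/912247) = -4. Step 2 — apply |x|_p = p^{-v_p(x)} = 19^{4} = 130321.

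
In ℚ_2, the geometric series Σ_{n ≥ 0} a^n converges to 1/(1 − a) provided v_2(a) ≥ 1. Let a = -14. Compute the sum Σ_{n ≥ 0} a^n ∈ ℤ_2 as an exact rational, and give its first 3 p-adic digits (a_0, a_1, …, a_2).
Σ a^n = 1/(1 − a) = 1/15;  first 3 digits = (1, 1, 1)

v_2(a) = 1 ≥ 1, so the series converges in ℤ_2 to 1/(1 − a) = 1/(1 − (-14)) = 1/15. Expand this rational in ℤ_2: compute digits iteratively via d_i = x_i mod 2, x_{i+1} = (x_i − d_i)/2. The first 3 digits are (1, 1, 1).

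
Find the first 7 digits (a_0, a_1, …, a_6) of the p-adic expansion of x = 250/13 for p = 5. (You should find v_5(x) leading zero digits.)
(a_0, …, a_6) = (0, 0, 0, 4, 0, 1, 4)

v_5(250/13) = 3, so a_0 = ... = a_2 = 0. Factor out: x = 5^3 · u with u = 2/13 a unit in ℤ_5. Expand u iteratively via a_{v+i} = u_i mod 5, u_{i+1} = (u_i − a_{v+i})/5:
  u_0 = 2/13;  a_3 = 4;  u_1 = (u_0 − 4)/5 = -10/13
  u_1 = -10/13;  a_4 = 0;  u_2 = (u_1 − 0)/5 = -2/13
  u_2 = -2/13;  a_5 = 1;  u_3 = (u_2 − 1)/5 = -3/13
  u_3 = -3/13;  a_6 = 4;  u_4 = (u_3 − 4)/5 = -11/13
Digits: (0, 0, 0, 4, 0, 1, 4).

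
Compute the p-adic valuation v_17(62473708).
v_17(62473708) = 5

v_17(n) is the largest exponent k such that 17^k divides n. Factor out: 62473708 = 17^5 · 44. (Sign doesn't affect v_p.) So v_17(62473708) = 5.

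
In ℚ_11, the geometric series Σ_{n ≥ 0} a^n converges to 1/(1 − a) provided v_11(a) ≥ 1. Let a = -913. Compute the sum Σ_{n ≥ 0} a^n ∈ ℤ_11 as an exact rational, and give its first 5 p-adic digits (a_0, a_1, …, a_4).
Σ a^n = 1/(1 − a) = 1/914;  first 5 digits = (1, 5, 6, 2, 5)

v_11(a) = 1 ≥ 1, so the series converges in ℤ_11 to 1/(1 − a) = 1/(1 − (-913)) = 1/914. Expand this rational in ℤ_11: compute digits iteratively via d_i = x_i mod 11, x_{i+1} = (x_i − d_i)/11. The first 5 digits are (1, 5, 6, 2, 5).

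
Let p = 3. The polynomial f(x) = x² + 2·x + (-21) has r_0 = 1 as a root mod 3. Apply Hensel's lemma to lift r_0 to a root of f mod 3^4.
r_3 = 46 (mod 81)

Hensel: r_{i+1} = r_i − f(r_i)·(f′(r_i))^{-1} mod 3^{i+2}, f′(x) = 2x + 2. Iterate:
  r_0 = 1 (mod 3)
  r_1 = 1 (mod 9)
  r_2 = 19 (mod 27)
  r_3 = 46 (mod 81)
Final: r = 46 satisfies f(r) ≡ 0 mod 3^4.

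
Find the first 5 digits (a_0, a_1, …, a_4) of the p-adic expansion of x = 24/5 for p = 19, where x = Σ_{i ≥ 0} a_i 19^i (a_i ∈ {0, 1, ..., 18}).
(a_0, …, a_4) = (1, 4, 15, 3, 15)

v_19(24/5) = 0 (numerator and denominator both coprime to 19), so x ∈ ℤ_19^×. Compute digits iteratively via a_i = x_i mod 19, x_{i+1} = (x_i − a_i)/19, with x_0 = x:
  x_0 = 24/5;  a_0 = 1;  x_1 = (x_0 − 1)/19 = 1/5
  x_1 = 1/5;  a_1 = 4;  x_2 = (x_1 − 4)/19 = -1/5
  x_2 = -1/5;  a_2 = 15;  x_3 = (x_2 − 15)/19 = -4/5
  x_3 = -4/5;  a_3 = 3;  x_4 = (x_3 − 3)/19 = -1/5
  x_4 = -1/5;  a_4 = 15;  x_5 = (x_4 − 15)/19 = -4/5
Digits: (1, 4, 15, 3, 15).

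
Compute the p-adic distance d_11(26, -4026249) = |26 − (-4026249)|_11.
d_11(26, -4026249) = 1/161051

Step 1 — x − y = 26 − (-4026249) = 4026275. Step 2 — v_11(4026275) = 5 (factor: 4026275 = (11^5 · 25); the sign does not affect v_p). Step 3 — |x − y|_11 = 11^{-5} = 1/161051.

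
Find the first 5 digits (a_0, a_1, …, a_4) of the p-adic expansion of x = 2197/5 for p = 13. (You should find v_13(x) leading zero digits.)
(a_0, …, a_4) = (0, 0, 0, 8, 2)

v_13(2197/5) = 3, so a_0 = ... = a_2 = 0. Factor out: x = 13^3 · u with u = 1/5 a unit in ℤ_13. Expand u iteratively via a_{v+i} = u_i mod 13, u_{i+1} = (u_i − a_{v+i})/13:
  u_0 = 1/5;  a_3 = 8;  u_1 = (u_0 − 8)/13 = -3/5
  u_1 = -3/5;  a_4 = 2;  u_2 = (u_1 − 2)/13 = -1/5
Digits: (0, 0, 0, 8, 2).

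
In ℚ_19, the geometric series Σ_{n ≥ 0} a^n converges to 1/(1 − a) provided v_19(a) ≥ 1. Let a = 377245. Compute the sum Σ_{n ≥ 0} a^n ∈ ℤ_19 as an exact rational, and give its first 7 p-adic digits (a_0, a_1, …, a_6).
Σ a^n = 1/(1 − a) = -1/377244;  first 7 digits = (1, 0, 0, 17, 2, 0, 4)

v_19(a) = 3 ≥ 1, so the series converges in ℤ_19 to 1/(1 − a) = 1/(1 − 377245) = -1/377244. Expand this rational in ℤ_19: compute digits iteratively via d_i = x_i mod 19, x_{i+1} = (x_i − d_i)/19. The first 7 digits are (1, 0, 0, 17, 2, 0, 4).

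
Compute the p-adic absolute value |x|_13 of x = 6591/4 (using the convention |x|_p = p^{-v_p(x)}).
|6591/4|_13 = 1/2197

Step 1 — compute v_13(x) by factoring powers of 13 out of the numerator and denominator: v_13(6591/4) = 3. Step 2 — apply |x|_p = p^{-v_p(x)} = 13^{-3} = 1/2197.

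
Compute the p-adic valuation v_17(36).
v_17(36) = 0

v_17(n) is the largest exponent k such that 17^k divides n. Factor out: 36 = 17^0 · 36. (Sign doesn't affect v_p.) So v_17(36) = 0.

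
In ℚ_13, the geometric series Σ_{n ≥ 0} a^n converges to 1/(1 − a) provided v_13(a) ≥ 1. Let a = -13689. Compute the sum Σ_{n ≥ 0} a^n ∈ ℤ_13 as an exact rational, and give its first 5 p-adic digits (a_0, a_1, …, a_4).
Σ a^n = 1/(1 − a) = 1/13690;  first 5 digits = (1, 0, 10, 6, 8)

v_13(a) = 2 ≥ 1, so the series converges in ℤ_13 to 1/(1 − a) = 1/(1 − (-13689)) = 1/13690. Expand this rational in ℤ_13: compute digits iteratively via d_i = x_i mod 13, x_{i+1} = (x_i − d_i)/13. The first 5 digits are (1, 0, 10, 6, 8).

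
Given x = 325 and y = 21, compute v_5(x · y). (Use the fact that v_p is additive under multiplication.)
v_5(6825) = 2

v_p(x) = 2 (factor: 325 = 5^2 · 13); v_p(y) = 0 (factor: 21 = 5^0 · 21). Additivity: v_p(xy) = v_p(x) + v_p(y) = 2 + 0 = 2. (Direct check: xy = 6825 = 5^2 · (273).)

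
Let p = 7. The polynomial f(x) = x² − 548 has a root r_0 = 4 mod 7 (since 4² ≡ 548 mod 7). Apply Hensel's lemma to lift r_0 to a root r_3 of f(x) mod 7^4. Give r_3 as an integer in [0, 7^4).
r_3 = 1908 (mod 2401)

Hensel's recurrence: r_{i+1} = r_i − f(r_i)·(f′(r_i))^{-1} mod 7^{i+2}, with f′(x) = 2x. Iterate:
  r_0 = 4 (mod 7)
  r_1 = 46 (mod 49)
  r_2 = 193 (mod 343)
  r_3 = 1908 (mod 2401)
Final: r_3 = 1908, and one checks f(r_3) ≡ 0 mod 7^4.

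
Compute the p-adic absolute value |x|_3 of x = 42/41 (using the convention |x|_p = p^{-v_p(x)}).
|42/41|_3 = 1/3

Step 1 — compute v_3(x) by factoring powers of 3 out of the numerator and denominator: v_3(42/41) = 1. Step 2 — apply |x|_p = p^{-v_p(x)} = 3^{-1} = 1/3.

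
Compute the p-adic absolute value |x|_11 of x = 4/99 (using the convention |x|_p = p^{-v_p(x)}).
|4/99|_11 = 11

Step 1 — compute v_11(x) by factoring powers of 11 out of the numerator and denominator: v_11(4/99) = -1. Step 2 — apply |x|_p = p^{-v_p(x)} = 11^{1} = 11.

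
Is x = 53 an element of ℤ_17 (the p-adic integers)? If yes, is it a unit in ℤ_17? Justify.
x ∈ ℤ_17^× (unit); v_17(x) = 0

ℤ_17 = {x ∈ ℚ_17 : v_17(x) ≥ 0} and ℤ_17^× = {x ∈ ℤ_17 : v_17(x) = 0}. Here v_17(53) = v_17(num) − v_17(den) = 0; compare against these criteria.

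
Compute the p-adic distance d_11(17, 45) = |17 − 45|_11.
d_11(17, 45) = 1

Step 1 — x − y = 17 − 45 = -28. Step 2 — v_11(-28) = 0 (factor: -28 = −(11^0 · 28); the sign does not affect v_p). Step 3 — |x − y|_11 = 11^{0} = 1.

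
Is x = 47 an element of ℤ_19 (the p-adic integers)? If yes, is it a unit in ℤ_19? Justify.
x ∈ ℤ_19^× (unit); v_19(x) = 0

ℤ_19 = {x ∈ ℚ_19 : v_19(x) ≥ 0} and ℤ_19^× = {x ∈ ℤ_19 : v_19(x) = 0}. Here v_19(47) = v_19(num) − v_19(den) = 0; compare against these criteria.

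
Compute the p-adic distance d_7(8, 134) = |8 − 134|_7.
d_7(8, 134) = 1/7

Step 1 — x − y = 8 − 134 = -126. Step 2 — v_7(-126) = 1 (factor: -126 = −(7^1 · 18); the sign does not affect v_p). Step 3 — |x − y|_7 = 7^{-1} = 1/7.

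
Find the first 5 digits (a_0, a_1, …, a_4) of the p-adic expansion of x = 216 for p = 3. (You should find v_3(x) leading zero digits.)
(a_0, …, a_4) = (0, 0, 0, 2, 2)

v_3(216) = 3, so a_0 = ... = a_2 = 0. Factor out: x = 3^3 · u with u = 8 a unit in ℤ_3. Expand u iteratively via a_{v+i} = u_i mod 3, u_{i+1} = (u_i − a_{v+i})/3:
  u_0 = 8;  a_3 = 2;  u_1 = (u_0 − 2)/3 = 2
  u_1 = 2;  a_4 = 2;  u_2 = (u_1 − 2)/3 = 0
Digits: (0, 0, 0, 2, 2).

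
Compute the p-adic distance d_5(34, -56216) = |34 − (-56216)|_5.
d_5(34, -56216) = 1/3125

Step 1 — x − y = 34 − (-56216) = 56250. Step 2 — v_5(56250) = 5 (factor: 56250 = (5^5 · 18); the sign does not affect v_p). Step 3 — |x − y|_5 = 5^{-5} = 1/3125.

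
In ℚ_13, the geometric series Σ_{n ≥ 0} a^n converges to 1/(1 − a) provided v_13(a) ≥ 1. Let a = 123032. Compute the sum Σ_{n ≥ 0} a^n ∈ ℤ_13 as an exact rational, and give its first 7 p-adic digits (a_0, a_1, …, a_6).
Σ a^n = 1/(1 − a) = -1/123031;  first 7 digits = (1, 0, 0, 4, 4, 0, 3)

v_13(a) = 3 ≥ 1, so the series converges in ℤ_13 to 1/(1 − a) = 1/(1 − 123032) = -1/123031. Expand this rational in ℤ_13: compute digits iteratively via d_i = x_i mod 13, x_{i+1} = (x_i − d_i)/13. The first 7 digits are (1, 0, 0, 4, 4, 0, 3).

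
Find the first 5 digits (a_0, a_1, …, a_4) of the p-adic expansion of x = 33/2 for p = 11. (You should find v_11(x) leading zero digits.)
(a_0, …, a_4) = (0, 7, 5, 5, 5)

v_11(33/2) = 1, so a_0 = ... = a_0 = 0. Factor out: x = 11^1 · u with u = 3/2 a unit in ℤ_11. Expand u iteratively via a_{v+i} = u_i mod 11, u_{i+1} = (u_i − a_{v+i})/11:
  u_0 = 3/2;  a_1 = 7;  u_1 = (u_0 − 7)/11 = -1/2
  u_1 = -1/2;  a_2 = 5;  u_2 = (u_1 − 5)/11 = -1/2
  u_2 = -1/2;  a_3 = 5;  u_3 = (u_2 − 5)/11 = -1/2
  u_3 = -1/2;  a_4 = 5;  u_4 = (u_3 − 5)/11 = -1/2
Digits: (0, 7, 5, 5, 5).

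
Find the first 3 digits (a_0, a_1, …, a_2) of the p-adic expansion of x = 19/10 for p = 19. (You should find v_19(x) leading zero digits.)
(a_0, …, a_2) = (0, 2, 17)

v_19(19/10) = 1, so a_0 = ... = a_0 = 0. Factor out: x = 19^1 · u with u = 1/10 a unit in ℤ_19. Expand u iteratively via a_{v+i} = u_i mod 19, u_{i+1} = (u_i − a_{v+i})/19:
  u_0 = 1/10;  a_1 = 2;  u_1 = (u_0 − 2)/19 = -1/10
  u_1 = -1/10;  a_2 = 17;  u_2 = (u_1 − 17)/19 = -9/10
Digits: (0, 2, 17).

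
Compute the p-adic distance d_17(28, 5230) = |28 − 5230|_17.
d_17(28, 5230) = 1/289

Step 1 — x − y = 28 − 5230 = -5202. Step 2 — v_17(-5202) = 2 (factor: -5202 = −(17^2 · 18); the sign does not affect v_p). Step 3 — |x − y|_17 = 17^{-2} = 1/289.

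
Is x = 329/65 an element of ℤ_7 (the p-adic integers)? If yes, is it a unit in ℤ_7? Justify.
x ∈ ℤ_7 but not a unit; v_7(x) = 1 > 0

ℤ_7 = {x ∈ ℚ_7 : v_7(x) ≥ 0} and ℤ_7^× = {x ∈ ℤ_7 : v_7(x) = 0}. Here v_7(329/65) = v_7(num) − v_7(den) = 1; compare against these criteria.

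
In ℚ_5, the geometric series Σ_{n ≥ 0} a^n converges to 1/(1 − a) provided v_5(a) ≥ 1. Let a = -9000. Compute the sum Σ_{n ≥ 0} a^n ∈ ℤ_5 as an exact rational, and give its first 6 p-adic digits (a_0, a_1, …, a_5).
Σ a^n = 1/(1 − a) = 1/9001;  first 6 digits = (1, 0, 0, 3, 0, 2)

v_5(a) = 3 ≥ 1, so the series converges in ℤ_5 to 1/(1 − a) = 1/(1 − (-9000)) = 1/9001. Expand this rational in ℤ_5: compute digits iteratively via d_i = x_i mod 5, x_{i+1} = (x_i − d_i)/5. The first 6 digits are (1, 0, 0, 3, 0, 2).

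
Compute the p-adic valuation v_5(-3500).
v_5(-3500) = 3

v_5(n) is the largest exponent k such that 5^k divides n. Factor out: -3500 = -5^3 · 28. (Sign doesn't affect v_p.) So v_5(-3500) = 3.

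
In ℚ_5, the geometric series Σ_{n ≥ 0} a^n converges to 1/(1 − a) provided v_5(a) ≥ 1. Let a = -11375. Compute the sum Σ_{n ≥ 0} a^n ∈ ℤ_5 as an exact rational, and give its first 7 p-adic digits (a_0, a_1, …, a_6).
Σ a^n = 1/(1 − a) = 1/11376;  first 7 digits = (1, 0, 0, 4, 1, 1, 0)

v_5(a) = 3 ≥ 1, so the series converges in ℤ_5 to 1/(1 − a) = 1/(1 − (-11375)) = 1/11376. Expand this rational in ℤ_5: compute digits iteratively via d_i = x_i mod 5, x_{i+1} = (x_i − d_i)/5. The first 7 digits are (1, 0, 0, 4, 1, 1, 0).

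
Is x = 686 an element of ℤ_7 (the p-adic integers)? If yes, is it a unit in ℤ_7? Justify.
x ∈ ℤ_7 but not a unit; v_7(x) = 3 > 0

ℤ_7 = {x ∈ ℚ_7 : v_7(x) ≥ 0} and ℤ_7^× = {x ∈ ℤ_7 : v_7(x) = 0}. Here v_7(686) = v_7(num) − v_7(den) = 3; compare against these criteria.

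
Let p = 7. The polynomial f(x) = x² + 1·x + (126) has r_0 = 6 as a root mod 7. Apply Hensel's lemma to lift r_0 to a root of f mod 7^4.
r_3 = 2281 (mod 2401)

Hensel: r_{i+1} = r_i − f(r_i)·(f′(r_i))^{-1} mod 7^{i+2}, f′(x) = 2x + 1. Iterate:
  r_0 = 6 (mod 7)
  r_1 = 27 (mod 49)
  r_2 = 223 (mod 343)
  r_3 = 2281 (mod 2401)
Final: r = 2281 satisfies f(r) ≡ 0 mod 7^4.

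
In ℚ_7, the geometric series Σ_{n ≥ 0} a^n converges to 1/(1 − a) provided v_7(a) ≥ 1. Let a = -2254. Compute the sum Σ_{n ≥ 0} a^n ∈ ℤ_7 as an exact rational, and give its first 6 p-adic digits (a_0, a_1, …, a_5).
Σ a^n = 1/(1 − a) = 1/2255;  first 6 digits = (1, 0, 3, 0, 1, 1)

v_7(a) = 2 ≥ 1, so the series converges in ℤ_7 to 1/(1 − a) = 1/(1 − (-2254)) = 1/2255. Expand this rational in ℤ_7: compute digits iteratively via d_i = x_i mod 7, x_{i+1} = (x_i − d_i)/7. The first 6 digits are (1, 0, 3, 0, 1, 1).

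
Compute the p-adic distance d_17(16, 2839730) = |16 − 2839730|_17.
d_17(16, 2839730) = 1/1419857

Step 1 — x − y = 16 − 2839730 = -2839714. Step 2 — v_17(-2839714) = 5 (factor: -2839714 = −(17^5 · 2); the sign does not affect v_p). Step 3 — |x − y|_17 = 17^{-5} = 1/1419857.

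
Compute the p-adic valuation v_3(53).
v_3(53) = 0

v_3(n) is the largest exponent k such that 3^k divides n. Factor out: 53 = 3^0 · 53. (Sign doesn't affect v_p.) So v_3(53) = 0.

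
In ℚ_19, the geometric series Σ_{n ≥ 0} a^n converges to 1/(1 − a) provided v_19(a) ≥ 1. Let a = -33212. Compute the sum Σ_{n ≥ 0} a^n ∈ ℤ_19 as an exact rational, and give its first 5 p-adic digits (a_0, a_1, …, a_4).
Σ a^n = 1/(1 − a) = 1/33213;  first 5 digits = (1, 0, 3, 14, 8)

v_19(a) = 2 ≥ 1, so the series converges in ℤ_19 to 1/(1 − a) = 1/(1 − (-33212)) = 1/33213. Expand this rational in ℤ_19: compute digits iteratively via d_i = x_i mod 19, x_{i+1} = (x_i − d_i)/19. The first 5 digits are (1, 0, 3, 14, 8).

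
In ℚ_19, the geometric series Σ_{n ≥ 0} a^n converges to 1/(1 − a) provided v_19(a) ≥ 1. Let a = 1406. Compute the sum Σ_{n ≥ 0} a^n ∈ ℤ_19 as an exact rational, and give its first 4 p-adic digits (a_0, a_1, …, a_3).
Σ a^n = 1/(1 − a) = -1/1405;  first 4 digits = (1, 17, 7, 14)

v_19(a) = 1 ≥ 1, so the series converges in ℤ_19 to 1/(1 − a) = 1/(1 − 1406) = -1/1405. Expand this rational in ℤ_19: compute digits iteratively via d_i = x_i mod 19, x_{i+1} = (x_i − d_i)/19. The first 4 digits are (1, 17, 7, 14).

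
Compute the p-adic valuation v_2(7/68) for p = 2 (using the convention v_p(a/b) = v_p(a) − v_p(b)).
v_2(7/68) = -2

Factor powers of 2 from the numerator and denominator of the reduced fraction: 7 = 2^0 · 7 and 68 = 2^2 · 17. Apply v_p(a/b) = v_p(a) − v_p(b): v_2(7/68) = 0 − 2 = -2.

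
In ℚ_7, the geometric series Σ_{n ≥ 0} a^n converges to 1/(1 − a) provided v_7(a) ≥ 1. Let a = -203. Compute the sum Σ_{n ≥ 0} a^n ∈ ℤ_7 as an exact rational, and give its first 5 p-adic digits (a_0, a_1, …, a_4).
Σ a^n = 1/(1 − a) = 1/204;  first 5 digits = (1, 6, 3, 6, 5)

v_7(a) = 1 ≥ 1, so the series converges in ℤ_7 to 1/(1 − a) = 1/(1 − (-203)) = 1/204. Expand this rational in ℤ_7: compute digits iteratively via d_i = x_i mod 7, x_{i+1} = (x_i − d_i)/7. The first 5 digits are (1, 6, 3, 6, 5).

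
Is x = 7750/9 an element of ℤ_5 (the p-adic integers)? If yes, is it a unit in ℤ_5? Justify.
x ∈ ℤ_5 but not a unit; v_5(x) = 3 > 0

ℤ_5 = {x ∈ ℚ_5 : v_5(x) ≥ 0} and ℤ_5^× = {x ∈ ℤ_5 : v_5(x) = 0}. Here v_5(7750/9) = v_5(num) − v_5(den) = 3; compare against these criteria.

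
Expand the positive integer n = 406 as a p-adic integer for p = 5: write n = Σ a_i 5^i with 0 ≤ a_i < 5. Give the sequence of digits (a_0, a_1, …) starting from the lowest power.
(a_0, a_1, …) = (1, 1, 1, 3)

Repeated division by 5 gives the digits low-to-high: 406 = 1 + 1·5^1 + 1·5^2 + 3·5^3. Digit sequence: (1, 1, 1, 3).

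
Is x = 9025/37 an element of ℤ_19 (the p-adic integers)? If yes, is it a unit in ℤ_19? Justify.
x ∈ ℤ_19 but not a unit; v_19(x) = 2 > 0

ℤ_19 = {x ∈ ℚ_19 : v_19(x) ≥ 0} and ℤ_19^× = {x ∈ ℤ_19 : v_19(x) = 0}. Here v_19(9025/37) = v_19(num) − v_19(den) = 2; compare against these criteria.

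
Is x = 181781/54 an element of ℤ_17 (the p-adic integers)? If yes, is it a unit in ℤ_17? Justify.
x ∈ ℤ_17 but not a unit; v_17(x) = 3 > 0

ℤ_17 = {x ∈ ℚ_17 : v_17(x) ≥ 0} and ℤ_17^× = {x ∈ ℤ_17 : v_17(x) = 0}. Here v_17(181781/54) = v_17(num) − v_17(den) = 3; compare against these criteria.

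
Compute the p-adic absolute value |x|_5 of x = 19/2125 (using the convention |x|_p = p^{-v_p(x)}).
|19/2125|_5 = 125

Step 1 — compute v_5(x) by factoring powers of 5 out of the numerator and denominator: v_5(19/2125) = -3. Step 2 — apply |x|_p = p^{-v_p(x)} = 5^{3} = 125.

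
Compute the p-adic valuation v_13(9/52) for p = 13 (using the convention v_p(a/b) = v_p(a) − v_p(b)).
v_13(9/52) = -1

Factor powers of 13 from the numerator and denominator of the reduced fraction: 9 = 13^0 · 9 and 52 = 13^1 · 4. Apply v_p(a/b) = v_p(a) − v_p(b): v_13(9/52) = 0 − 1 = -1.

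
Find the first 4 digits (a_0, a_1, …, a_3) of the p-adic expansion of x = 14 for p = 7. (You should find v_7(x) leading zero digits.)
(a_0, …, a_3) = (0, 2, 0, 0)

v_7(14) = 1, so a_0 = ... = a_0 = 0. Factor out: x = 7^1 · u with u = 2 a unit in ℤ_7. Expand u iteratively via a_{v+i} = u_i mod 7, u_{i+1} = (u_i − a_{v+i})/7:
  u_0 = 2;  a_1 = 2;  u_1 = (u_0 − 2)/7 = 0
  u_1 = 0;  a_2 = 0;  u_2 = (u_1 − 0)/7 = 0
  u_2 = 0;  a_3 = 0;  u_3 = (u_2 − 0)/7 = 0
Digits: (0, 2, 0, 0).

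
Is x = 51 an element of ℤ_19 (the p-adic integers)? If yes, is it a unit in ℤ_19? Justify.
x ∈ ℤ_19^× (unit); v_19(x) = 0

ℤ_19 = {x ∈ ℚ_19 : v_19(x) ≥ 0} and ℤ_19^× = {x ∈ ℤ_19 : v_19(x) = 0}. Here v_19(51) = v_19(num) − v_19(den) = 0; compare against these criteria.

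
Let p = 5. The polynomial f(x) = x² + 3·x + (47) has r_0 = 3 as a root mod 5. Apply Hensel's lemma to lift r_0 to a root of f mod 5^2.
r_1 = 18 (mod 25)

Hensel: r_{i+1} = r_i − f(r_i)·(f′(r_i))^{-1} mod 5^{i+2}, f′(x) = 2x + 3. Iterate:
  r_0 = 3 (mod 5)
  r_1 = 18 (mod 25)
Final: r = 18 satisfies f(r) ≡ 0 mod 5^2.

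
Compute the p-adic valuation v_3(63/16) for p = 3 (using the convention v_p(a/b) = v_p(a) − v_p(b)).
v_3(63/16) = 2

Factor powers of 3 from the numerator and denominator of the reduced fraction: 63 = 3^2 · 7 and 16 = 3^0 · 16. Apply v_p(a/b) = v_p(a) − v_p(b): v_3(63/16) = 2 − 0 = 2.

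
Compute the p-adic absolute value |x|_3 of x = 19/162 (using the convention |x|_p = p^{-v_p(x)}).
|19/162|_3 = 81

Step 1 — compute v_3(x) by factoring powers of 3 out of the numerator and denominator: v_3(19/162) = -4. Step 2 — apply |x|_p = p^{-v_p(x)} = 3^{4} = 81.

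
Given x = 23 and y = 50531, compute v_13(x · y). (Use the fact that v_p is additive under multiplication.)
v_13(1162213) = 3

v_p(x) = 0 (factor: 23 = 13^0 · 23); v_p(y) = 3 (factor: 50531 = 13^3 · 23). Additivity: v_p(xy) = v_p(x) + v_p(y) = 0 + 3 = 3. (Direct check: xy = 1162213 = 13^3 · (529).)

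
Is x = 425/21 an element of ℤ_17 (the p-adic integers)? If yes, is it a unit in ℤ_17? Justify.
x ∈ ℤ_17 but not a unit; v_17(x) = 1 > 0

ℤ_17 = {x ∈ ℚ_17 : v_17(x) ≥ 0} and ℤ_17^× = {x ∈ ℤ_17 : v_17(x) = 0}. Here v_17(425/21) = v_17(num) − v_17(den) = 1; compare against these criteria.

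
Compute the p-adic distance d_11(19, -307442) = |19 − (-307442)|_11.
d_11(19, -307442) = 1/14641

Step 1 — x − y = 19 − (-307442) = 307461. Step 2 — v_11(307461) = 4 (factor: 307461 = (11^4 · 21); the sign does not affect v_p). Step 3 — |x − y|_11 = 11^{-4} = 1/14641.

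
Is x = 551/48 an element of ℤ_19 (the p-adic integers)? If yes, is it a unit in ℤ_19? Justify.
x ∈ ℤ_19 but not a unit; v_19(x) = 1 > 0

ℤ_19 = {x ∈ ℚ_19 : v_19(x) ≥ 0} and ℤ_19^× = {x ∈ ℤ_19 : v_19(x) = 0}. Here v_19(551/48) = v_19(num) − v_19(den) = 1; compare against these criteria.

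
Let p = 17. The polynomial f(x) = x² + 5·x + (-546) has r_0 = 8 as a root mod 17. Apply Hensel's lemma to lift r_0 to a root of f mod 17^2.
r_1 = 263 (mod 289)

Hensel: r_{i+1} = r_i − f(r_i)·(f′(r_i))^{-1} mod 17^{i+2}, f′(x) = 2x + 5. Iterate:
  r_0 = 8 (mod 17)
  r_1 = 263 (mod 289)
Final: r = 263 satisfies f(r) ≡ 0 mod 17^2.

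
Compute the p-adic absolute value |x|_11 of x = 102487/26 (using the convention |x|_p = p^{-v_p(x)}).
|102487/26|_11 = 1/14641

Step 1 — compute v_11(x) by factoring powers of 11 out of the numerator and denominator: v_11(102487/26) = 4. Step 2 — apply |x|_p = p^{-v_p(x)} = 11^{-4} = 1/14641.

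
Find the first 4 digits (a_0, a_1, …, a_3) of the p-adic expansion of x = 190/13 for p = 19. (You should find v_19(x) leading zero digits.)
(a_0, …, a_3) = (0, 11, 17, 2)

v_19(190/13) = 1, so a_0 = ... = a_0 = 0. Factor out: x = 19^1 · u with u = 10/13 a unit in ℤ_19. Expand u iteratively via a_{v+i} = u_i mod 19, u_{i+1} = (u_i − a_{v+i})/19:
  u_0 = 10/13;  a_1 = 11;  u_1 = (u_0 − 11)/19 = -7/13
  u_1 = -7/13;  a_2 = 17;  u_2 = (u_1 − 17)/19 = -12/13
  u_2 = -12/13;  a_3 = 2;  u_3 = (u_2 − 2)/19 = -2/13
Digits: (0, 11, 17, 2).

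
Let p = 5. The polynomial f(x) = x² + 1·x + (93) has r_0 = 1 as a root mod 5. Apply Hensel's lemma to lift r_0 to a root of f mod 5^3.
r_2 = 61 (mod 125)

Hensel: r_{i+1} = r_i − f(r_i)·(f′(r_i))^{-1} mod 5^{i+2}, f′(x) = 2x + 1. Iterate:
  r_0 = 1 (mod 5)
  r_1 = 11 (mod 25)
  r_2 = 61 (mod 125)
Final: r = 61 satisfies f(r) ≡ 0 mod 5^3.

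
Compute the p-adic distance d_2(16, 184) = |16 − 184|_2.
d_2(16, 184) = 1/8

Step 1 — x − y = 16 − 184 = -168. Step 2 — v_2(-168) = 3 (factor: -168 = −(2^3 · 21); the sign does not affect v_p). Step 3 — |x − y|_2 = 2^{-3} = 1/8.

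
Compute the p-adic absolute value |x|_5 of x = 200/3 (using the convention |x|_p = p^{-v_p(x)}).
|200/3|_5 = 1/25

Step 1 — compute v_5(x) by factoring powers of 5 out of the numerator and denominator: v_5(200/3) = 2. Step 2 — apply |x|_p = p^{-v_p(x)} = 5^{-2} = 1/25.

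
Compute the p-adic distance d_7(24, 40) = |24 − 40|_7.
d_7(24, 40) = 1

Step 1 — x − y = 24 − 40 = -16. Step 2 — v_7(-16) = 0 (factor: -16 = −(7^0 · 16); the sign does not affect v_p). Step 3 — |x − y|_7 = 7^{0} = 1.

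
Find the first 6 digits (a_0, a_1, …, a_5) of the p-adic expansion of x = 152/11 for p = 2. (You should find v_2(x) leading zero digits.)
(a_0, …, a_5) = (0, 0, 0, 1, 0, 0)

v_2(152/11) = 3, so a_0 = ... = a_2 = 0. Factor out: x = 2^3 · u with u = 19/11 a unit in ℤ_2. Expand u iteratively via a_{v+i} = u_i mod 2, u_{i+1} = (u_i − a_{v+i})/2:
  u_0 = 19/11;  a_3 = 1;  u_1 = (u_0 − 1)/2 = 4/11
  u_1 = 4/11;  a_4 = 0;  u_2 = (u_1 − 0)/2 = 2/11
  u_2 = 2/11;  a_5 = 0;  u_3 = (u_2 − 0)/2 = 1/11
Digits: (0, 0, 0, 1, 0, 0).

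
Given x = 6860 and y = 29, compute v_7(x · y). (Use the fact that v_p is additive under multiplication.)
v_7(198940) = 3

v_p(x) = 3 (factor: 6860 = 7^3 · 20); v_p(y) = 0 (factor: 29 = 7^0 · 29). Additivity: v_p(xy) = v_p(x) + v_p(y) = 3 + 0 = 3. (Direct check: xy = 198940 = 7^3 · (580).)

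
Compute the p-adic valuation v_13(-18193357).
v_13(-18193357) = 5

v_13(n) is the largest exponent k such that 13^k divides n. Factor out: -18193357 = -13^5 · 49. (Sign doesn't affect v_p.) So v_13(-18193357) = 5.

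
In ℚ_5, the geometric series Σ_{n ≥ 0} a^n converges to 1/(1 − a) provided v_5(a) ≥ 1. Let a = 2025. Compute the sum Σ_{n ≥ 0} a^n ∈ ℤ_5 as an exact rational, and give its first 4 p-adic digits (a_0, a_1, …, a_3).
Σ a^n = 1/(1 − a) = -1/2024;  first 4 digits = (1, 0, 1, 1)

v_5(a) = 2 ≥ 1, so the series converges in ℤ_5 to 1/(1 − a) = 1/(1 − 2025) = -1/2024. Expand this rational in ℤ_5: compute digits iteratively via d_i = x_i mod 5, x_{i+1} = (x_i − d_i)/5. The first 4 digits are (1, 0, 1, 1).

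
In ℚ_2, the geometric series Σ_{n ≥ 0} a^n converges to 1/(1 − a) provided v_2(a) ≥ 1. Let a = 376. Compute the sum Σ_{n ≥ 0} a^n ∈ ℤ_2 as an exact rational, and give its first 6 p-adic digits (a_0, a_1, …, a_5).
Σ a^n = 1/(1 − a) = -1/375;  first 6 digits = (1, 0, 0, 1, 1, 1)

v_2(a) = 3 ≥ 1, so the series converges in ℤ_2 to 1/(1 − a) = 1/(1 − 376) = -1/375. Expand this rational in ℤ_2: compute digits iteratively via d_i = x_i mod 2, x_{i+1} = (x_i − d_i)/2. The first 6 digits are (1, 0, 0, 1, 1, 1).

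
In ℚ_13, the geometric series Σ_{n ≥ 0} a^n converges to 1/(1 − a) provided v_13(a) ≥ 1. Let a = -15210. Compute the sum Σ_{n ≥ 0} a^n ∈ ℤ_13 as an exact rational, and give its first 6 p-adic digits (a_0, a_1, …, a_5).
Σ a^n = 1/(1 − a) = 1/15211;  first 6 digits = (1, 0, 1, 6, 0, 12)

v_13(a) = 2 ≥ 1, so the series converges in ℤ_13 to 1/(1 − a) = 1/(1 − (-15210)) = 1/15211. Expand this rational in ℤ_13: compute digits iteratively via d_i = x_i mod 13, x_{i+1} = (x_i − d_i)/13. The first 6 digits are (1, 0, 1, 6, 0, 12).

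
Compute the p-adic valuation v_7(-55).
v_7(-55) = 0

v_7(n) is the largest exponent k such that 7^k divides n. Factor out: -55 = -7^0 · 55. (Sign doesn't affect v_p.) So v_7(-55) = 0.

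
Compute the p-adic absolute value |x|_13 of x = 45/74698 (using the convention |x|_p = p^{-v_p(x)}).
|45/74698|_13 = 2197

Step 1 — compute v_13(x) by factoring powers of 13 out of the numerator and denominator: v_13(45/74698) = -3. Step 2 — apply |x|_p = p^{-v_p(x)} = 13^{3} = 2197.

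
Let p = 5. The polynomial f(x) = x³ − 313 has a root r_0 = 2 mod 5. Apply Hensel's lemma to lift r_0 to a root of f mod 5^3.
r_2 = 92 (mod 125)

Hensel: r_{i+1} = r_i − f(r_i)/f′(r_i) mod 5^{i+2}, where f′(x) = 3x². Iterate:
  r_0 = 2 (mod 5)
  r_1 = 17 (mod 25)
  r_2 = 92 (mod 125)
Final: r = 92 with f(r) ≡ 0 mod 5^3.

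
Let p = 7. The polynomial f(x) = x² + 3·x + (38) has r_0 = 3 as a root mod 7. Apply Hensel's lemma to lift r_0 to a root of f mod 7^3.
r_2 = 24 (mod 343)

Hensel: r_{i+1} = r_i − f(r_i)·(f′(r_i))^{-1} mod 7^{i+2}, f′(x) = 2x + 3. Iterate:
  r_0 = 3 (mod 7)
  r_1 = 24 (mod 49)
  r_2 = 24 (mod 343)
Final: r = 24 satisfies f(r) ≡ 0 mod 7^3.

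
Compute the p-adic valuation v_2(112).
v_2(112) = 4

v_2(n) is the largest exponent k such that 2^k divides n. Factor out: 112 = 2^4 · 7. (Sign doesn't affect v_p.) So v_2(112) = 4.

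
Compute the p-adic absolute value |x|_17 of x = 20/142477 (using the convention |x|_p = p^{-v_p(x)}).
|20/142477|_17 = 4913

Step 1 — compute v_17(x) by factoring powers of 17 out of the numerator and denominator: v_17(20/142477) = -3. Step 2 — apply |x|_p = p^{-v_p(x)} = 17^{3} = 4913.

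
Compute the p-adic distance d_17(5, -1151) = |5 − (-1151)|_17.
d_17(5, -1151) = 1/289

Step 1 — x − y = 5 − (-1151) = 1156. Step 2 — v_17(1156) = 2 (factor: 1156 = (17^2 · 4); the sign does not affect v_p). Step 3 — |x − y|_17 = 17^{-2} = 1/289.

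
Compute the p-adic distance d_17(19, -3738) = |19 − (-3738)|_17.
d_17(19, -3738) = 1/289

Step 1 — x − y = 19 − (-3738) = 3757. Step 2 — v_17(3757) = 2 (factor: 3757 = (17^2 · 13); the sign does not affect v_p). Step 3 — |x − y|_17 = 17^{-2} = 1/289.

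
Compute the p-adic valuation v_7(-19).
v_7(-19) = 0

v_7(n) is the largest exponent k such that 7^k divides n. Factor out: -19 = -7^0 · 19. (Sign doesn't affect v_p.) So v_7(-19) = 0.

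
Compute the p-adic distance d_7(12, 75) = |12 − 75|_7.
d_7(12, 75) = 1/7

Step 1 — x − y = 12 − 75 = -63. Step 2 — v_7(-63) = 1 (factor: -63 = −(7^1 · 9); the sign does not affect v_p). Step 3 — |x − y|_7 = 7^{-1} = 1/7.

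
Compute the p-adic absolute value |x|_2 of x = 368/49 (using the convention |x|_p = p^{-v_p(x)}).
|368/49|_2 = 1/16

Step 1 — compute v_2(x) by factoring powers of 2 out of the numerator and denominator: v_2(368/49) = 4. Step 2 — apply |x|_p = p^{-v_p(x)} = 2^{-4} = 1/16.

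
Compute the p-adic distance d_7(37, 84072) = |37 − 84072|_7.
d_7(37, 84072) = 1/16807

Step 1 — x − y = 37 − 84072 = -84035. Step 2 — v_7(-84035) = 5 (factor: -84035 = −(7^5 · 5); the sign does not affect v_p). Step 3 — |x − y|_7 = 7^{-5} = 1/16807.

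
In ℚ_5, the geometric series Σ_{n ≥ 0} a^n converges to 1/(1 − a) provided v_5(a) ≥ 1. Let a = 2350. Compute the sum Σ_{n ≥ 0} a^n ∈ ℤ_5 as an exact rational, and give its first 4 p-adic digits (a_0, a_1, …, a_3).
Σ a^n = 1/(1 − a) = -1/2349;  first 4 digits = (1, 0, 4, 3)

v_5(a) = 2 ≥ 1, so the series converges in ℤ_5 to 1/(1 − a) = 1/(1 − 2350) = -1/2349. Expand this rational in ℤ_5: compute digits iteratively via d_i = x_i mod 5, x_{i+1} = (x_i − d_i)/5. The first 4 digits are (1, 0, 4, 3).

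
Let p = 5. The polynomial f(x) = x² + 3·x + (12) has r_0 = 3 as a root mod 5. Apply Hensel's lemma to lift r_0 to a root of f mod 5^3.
r_2 = 108 (mod 125)

Hensel: r_{i+1} = r_i − f(r_i)·(f′(r_i))^{-1} mod 5^{i+2}, f′(x) = 2x + 3. Iterate:
  r_0 = 3 (mod 5)
  r_1 = 8 (mod 25)
  r_2 = 108 (mod 125)
Final: r = 108 satisfies f(r) ≡ 0 mod 5^3.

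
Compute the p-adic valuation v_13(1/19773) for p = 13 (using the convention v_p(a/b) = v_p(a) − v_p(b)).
v_13(1/19773) = -3

Factor powers of 13 from the numerator and denominator of the reduced fraction: 1 = 13^0 · 1 and 19773 = 13^3 · 9. Apply v_p(a/b) = v_p(a) − v_p(b): v_13(1/19773) = 0 − 3 = -3.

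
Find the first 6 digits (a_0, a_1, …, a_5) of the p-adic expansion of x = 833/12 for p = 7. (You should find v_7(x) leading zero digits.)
(a_0, …, a_5) = (0, 0, 2, 4, 0, 4)

v_7(833/12) = 2, so a_0 = ... = a_1 = 0. Factor out: x = 7^2 · u with u = 17/12 a unit in ℤ_7. Expand u iteratively via a_{v+i} = u_i mod 7, u_{i+1} = (u_i − a_{v+i})/7:
  u_0 = 17/12;  a_2 = 2;  u_1 = (u_0 − 2)/7 = -1/12
  u_1 = -1/12;  a_3 = 4;  u_2 = (u_1 − 4)/7 = -7/12
  u_2 = -7/12;  a_4 = 0;  u_3 = (u_2 − 0)/7 = -1/12
  u_3 = -1/12;  a_5 = 4;  u_4 = (u_3 − 4)/7 = -7/12
Digits: (0, 0, 2, 4, 0, 4).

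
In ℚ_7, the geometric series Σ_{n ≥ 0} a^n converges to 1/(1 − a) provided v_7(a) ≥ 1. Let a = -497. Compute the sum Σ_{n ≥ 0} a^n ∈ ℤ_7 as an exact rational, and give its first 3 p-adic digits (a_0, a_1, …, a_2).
Σ a^n = 1/(1 − a) = 1/498;  first 3 digits = (1, 6, 4)

v_7(a) = 1 ≥ 1, so the series converges in ℤ_7 to 1/(1 − a) = 1/(1 − (-497)) = 1/498. Expand this rational in ℤ_7: compute digits iteratively via d_i = x_i mod 7, x_{i+1} = (x_i − d_i)/7. The first 3 digits are (1, 6, 4).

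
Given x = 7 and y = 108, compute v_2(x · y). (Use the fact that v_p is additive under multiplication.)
v_2(756) = 2

v_p(x) = 0 (factor: 7 = 2^0 · 7); v_p(y) = 2 (factor: 108 = 2^2 · 27). Additivity: v_p(xy) = v_p(x) + v_p(y) = 0 + 2 = 2. (Direct check: xy = 756 = 2^2 · (189).)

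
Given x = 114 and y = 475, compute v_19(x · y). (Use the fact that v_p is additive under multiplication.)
v_19(54150) = 2

v_p(x) = 1 (factor: 114 = 19^1 · 6); v_p(y) = 1 (factor: 475 = 19^1 · 25). Additivity: v_p(xy) = v_p(x) + v_p(y) = 1 + 1 = 2. (Direct check: xy = 54150 = 19^2 · (150).)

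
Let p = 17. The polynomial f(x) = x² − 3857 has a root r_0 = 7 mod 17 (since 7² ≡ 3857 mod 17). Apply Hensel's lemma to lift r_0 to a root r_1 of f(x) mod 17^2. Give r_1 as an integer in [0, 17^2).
r_1 = 279 (mod 289)

Hensel's recurrence: r_{i+1} = r_i − f(r_i)·(f′(r_i))^{-1} mod 17^{i+2}, with f′(x) = 2x. Iterate:
  r_0 = 7 (mod 17)
  r_1 = 279 (mod 289)
Final: r_1 = 279, and one checks f(r_1) ≡ 0 mod 17^2.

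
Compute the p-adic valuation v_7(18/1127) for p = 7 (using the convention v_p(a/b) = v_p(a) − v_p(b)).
v_7(18/1127) = -2

Factor powers of 7 from the numerator and denominator of the reduced fraction: 18 = 7^0 · 18 and 1127 = 7^2 · 23. Apply v_p(a/b) = v_p(a) − v_p(b): v_7(18/1127) = 0 − 2 = -2.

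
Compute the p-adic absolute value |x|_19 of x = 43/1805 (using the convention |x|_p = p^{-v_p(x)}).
|43/1805|_19 = 361

Step 1 — compute v_19(x) by factoring powers of 19 out of the numerator and denominator: v_19(43/1805) = -2. Step 2 — apply |x|_p = p^{-v_p(x)} = 19^{2} = 361.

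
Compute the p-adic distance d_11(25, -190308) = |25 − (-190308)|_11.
d_11(25, -190308) = 1/14641

Step 1 — x − y = 25 − (-190308) = 190333. Step 2 — v_11(190333) = 4 (factor: 190333 = (11^4 · 13); the sign does not affect v_p). Step 3 — |x − y|_11 = 11^{-4} = 1/14641.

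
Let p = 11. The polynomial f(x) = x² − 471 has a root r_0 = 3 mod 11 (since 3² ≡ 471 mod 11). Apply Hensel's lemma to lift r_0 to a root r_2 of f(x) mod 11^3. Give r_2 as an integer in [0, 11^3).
r_2 = 201 (mod 1331)

Hensel's recurrence: r_{i+1} = r_i − f(r_i)·(f′(r_i))^{-1} mod 11^{i+2}, with f′(x) = 2x. Iterate:
  r_0 = 3 (mod 11)
  r_1 = 80 (mod 121)
  r_2 = 201 (mod 1331)
Final: r_2 = 201, and one checks f(r_2) ≡ 0 mod 11^3.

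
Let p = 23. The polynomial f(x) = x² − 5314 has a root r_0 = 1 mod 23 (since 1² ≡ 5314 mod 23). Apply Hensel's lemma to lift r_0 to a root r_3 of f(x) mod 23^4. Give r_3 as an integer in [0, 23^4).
r_3 = 165325 (mod 279841)

Hensel's recurrence: r_{i+1} = r_i − f(r_i)·(f′(r_i))^{-1} mod 23^{i+2}, with f′(x) = 2x. Iterate:
  r_0 = 1 (mod 23)
  r_1 = 277 (mod 529)
  r_2 = 7154 (mod 12167)
  r_3 = 165325 (mod 279841)
Final: r_3 = 165325, and one checks f(r_3) ≡ 0 mod 23^4.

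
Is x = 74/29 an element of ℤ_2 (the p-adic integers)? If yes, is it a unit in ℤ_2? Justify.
x ∈ ℤ_2 but not a unit; v_2(x) = 1 > 0

ℤ_2 = {x ∈ ℚ_2 : v_2(x) ≥ 0} and ℤ_2^× = {x ∈ ℤ_2 : v_2(x) = 0}. Here v_2(74/29) = v_2(num) − v_2(den) = 1; compare against these criteria.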